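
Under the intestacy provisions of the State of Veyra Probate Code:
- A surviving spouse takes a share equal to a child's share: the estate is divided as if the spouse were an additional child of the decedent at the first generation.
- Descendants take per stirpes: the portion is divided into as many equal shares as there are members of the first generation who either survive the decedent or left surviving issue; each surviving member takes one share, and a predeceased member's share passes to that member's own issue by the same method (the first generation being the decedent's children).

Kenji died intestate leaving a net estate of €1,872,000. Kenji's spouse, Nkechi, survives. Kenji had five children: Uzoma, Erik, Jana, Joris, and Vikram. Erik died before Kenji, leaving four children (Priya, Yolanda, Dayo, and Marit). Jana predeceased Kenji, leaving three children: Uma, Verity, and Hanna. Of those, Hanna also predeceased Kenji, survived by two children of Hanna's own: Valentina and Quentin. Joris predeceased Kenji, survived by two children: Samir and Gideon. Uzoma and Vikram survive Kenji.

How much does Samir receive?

Samir receives €156,000.

The spouse counts as an additional share at the children's level, so there are 6 primary shares of €312,000. Nkechi takes one such share (€312,000).
The children's combined portion (€1,560,000) is divided into 5 shares of €312,000: Uzoma and Vikram each take €312,000; Erik's €312,000 share passes to Erik's issue; Jana's €312,000 share passes to Jana's issue; Joris's €312,000 share passes to Joris's issue.
Erik's share (€312,000) is divided into 4 shares of €78,000: Priya, Yolanda, Dayo, and Marit each take €78,000.
Jana's share (€312,000) is divided into 3 shares of €104,000: Uma and Verity each take €104,000; Hanna's €104,000 share passes to Hanna's issue.
Hanna's share (€104,000) is divided into 2 shares of €52,000: Valentina and Quentin each take €52,000.
Joris's share (€312,000) is divided into 2 shares of €156,000: Samir and Gideon each take €156,000.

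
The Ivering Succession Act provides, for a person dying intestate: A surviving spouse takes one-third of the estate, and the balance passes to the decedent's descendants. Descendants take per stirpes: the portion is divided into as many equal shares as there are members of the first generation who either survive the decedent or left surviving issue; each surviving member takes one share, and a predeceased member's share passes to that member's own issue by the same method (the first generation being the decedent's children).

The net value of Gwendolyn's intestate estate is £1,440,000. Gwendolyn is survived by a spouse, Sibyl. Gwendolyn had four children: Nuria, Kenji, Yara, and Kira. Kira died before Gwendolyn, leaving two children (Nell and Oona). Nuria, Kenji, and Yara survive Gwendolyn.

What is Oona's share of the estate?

Sibyl takes one-third of £1,440,000 = £480,000. The remaining £960,000 passes to the descendants.
The descendants' portion (£960,000) is divided into 4 shares of £240,000: Nuria, Kenji, and Yara each take £240,000; Kira's £240,000 share passes to Kira's issue.
Kira's share (£240,000) is divided into 2 shares of £120,000: Nell and Oona each take £120,000.

Oona receives £120,000.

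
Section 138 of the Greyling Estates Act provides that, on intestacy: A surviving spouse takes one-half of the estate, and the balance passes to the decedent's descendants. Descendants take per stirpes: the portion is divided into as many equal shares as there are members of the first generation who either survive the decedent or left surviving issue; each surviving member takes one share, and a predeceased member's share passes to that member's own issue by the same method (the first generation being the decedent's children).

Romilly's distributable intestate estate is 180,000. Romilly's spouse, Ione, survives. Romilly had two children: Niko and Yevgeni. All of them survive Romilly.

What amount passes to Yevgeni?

Ione takes one-half of 180,000 = 90,000. The remaining 90,000 passes to the descendants.
The descendants' portion (90,000) is divided into 2 shares of 45,000: Niko and Yevgeni each take 45,000.

Yevgeni receives 45,000.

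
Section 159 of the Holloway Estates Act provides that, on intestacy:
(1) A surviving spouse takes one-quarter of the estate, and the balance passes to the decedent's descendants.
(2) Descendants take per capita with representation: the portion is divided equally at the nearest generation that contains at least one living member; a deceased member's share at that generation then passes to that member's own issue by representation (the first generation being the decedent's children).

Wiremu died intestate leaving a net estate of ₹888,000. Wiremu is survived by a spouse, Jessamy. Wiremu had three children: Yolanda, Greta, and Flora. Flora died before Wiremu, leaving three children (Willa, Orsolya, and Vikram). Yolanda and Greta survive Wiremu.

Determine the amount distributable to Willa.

Willa receives ₹74,000.

Jessamy takes one-quarter of ₹888,000 = ₹222,000. The remaining ₹666,000 passes to the descendants.
The descendants' portion (₹666,000) is divided into 3 shares of ₹222,000: Yolanda and Greta each take ₹222,000; Flora's ₹222,000 share passes to Flora's issue.
Flora's share (₹222,000) is divided into 3 shares of ₹74,000: Willa, Orsolya, and Vikram each take ₹74,000.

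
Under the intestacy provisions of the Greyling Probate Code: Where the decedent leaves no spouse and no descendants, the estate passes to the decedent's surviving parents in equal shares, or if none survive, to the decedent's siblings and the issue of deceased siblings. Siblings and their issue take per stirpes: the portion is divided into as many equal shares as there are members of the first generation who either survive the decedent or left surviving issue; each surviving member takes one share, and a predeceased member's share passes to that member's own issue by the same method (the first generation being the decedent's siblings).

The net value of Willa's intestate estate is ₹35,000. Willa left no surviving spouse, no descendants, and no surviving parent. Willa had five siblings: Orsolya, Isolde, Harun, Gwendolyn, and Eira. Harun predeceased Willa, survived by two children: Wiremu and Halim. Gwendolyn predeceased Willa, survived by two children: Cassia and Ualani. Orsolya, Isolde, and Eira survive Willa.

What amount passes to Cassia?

The entire ₹35,000 passes to the siblings and their issue.
That amount (₹35,000) is divided into 5 shares of ₹7,000: Orsolya, Isolde, and Eira each take ₹7,000; Harun's ₹7,000 share passes to Harun's issue; Gwendolyn's ₹7,000 share passes to Gwendolyn's issue.
Harun's share (₹7,000) is divided into 2 shares of ₹3,500: Wiremu and Halim each take ₹3,500.
Gwendolyn's share (₹7,000) is divided into 2 shares of ₹3,500: Cassia and Ualani each take ₹3,500.

Cassia receives ₹3,500.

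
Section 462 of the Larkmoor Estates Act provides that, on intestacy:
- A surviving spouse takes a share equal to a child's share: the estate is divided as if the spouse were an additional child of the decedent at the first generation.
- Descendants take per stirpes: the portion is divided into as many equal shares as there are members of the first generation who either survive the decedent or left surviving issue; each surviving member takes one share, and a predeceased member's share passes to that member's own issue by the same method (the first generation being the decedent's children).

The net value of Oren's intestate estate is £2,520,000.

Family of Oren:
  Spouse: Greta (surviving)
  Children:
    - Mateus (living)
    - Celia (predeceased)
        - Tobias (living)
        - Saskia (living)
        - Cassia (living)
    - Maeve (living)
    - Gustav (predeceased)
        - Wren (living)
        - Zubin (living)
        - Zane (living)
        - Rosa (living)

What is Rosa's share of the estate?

The spouse counts as an additional share at the children's level, so there are 5 primary shares of £504,000. Greta takes one such share (£504,000).
The children's combined portion (£2,016,000) is divided into 4 shares of £504,000: Mateus and Maeve each take £504,000; Celia's £504,000 share passes to Celia's issue; Gustav's £504,000 share passes to Gustav's issue.
Celia's share (£504,000) is divided into 3 shares of £168,000: Tobias, Saskia, and Cassia each take £168,000.
Gustav's share (£504,000) is divided into 4 shares of £126,000: Wren, Zubin, Zane, and Rosa each take £126,000.

Rosa receives £126,000.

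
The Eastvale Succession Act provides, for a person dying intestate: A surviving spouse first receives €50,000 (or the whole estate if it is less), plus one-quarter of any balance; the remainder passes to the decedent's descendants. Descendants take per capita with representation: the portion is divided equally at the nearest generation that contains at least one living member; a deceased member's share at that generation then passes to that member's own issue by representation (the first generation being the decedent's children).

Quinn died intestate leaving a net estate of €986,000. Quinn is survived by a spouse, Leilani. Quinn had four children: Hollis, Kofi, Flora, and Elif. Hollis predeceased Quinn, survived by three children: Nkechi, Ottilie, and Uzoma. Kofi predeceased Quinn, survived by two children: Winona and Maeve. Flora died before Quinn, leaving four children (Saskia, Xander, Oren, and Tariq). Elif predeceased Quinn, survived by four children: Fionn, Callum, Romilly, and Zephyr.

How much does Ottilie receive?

Leilani first takes €50,000, leaving a balance of €936,000. Leilani then takes one-quarter of the balance (€234,000), for a total of €284,000. The remaining €702,000 passes to the descendants.
No child survives, so the initial division is made at the grandchildren's generation.
The descendants' portion (€702,000) is divided into 13 shares of €54,000: Nkechi, Ottilie, Uzoma, Winona, Maeve, Saskia, Xander, Oren, Tariq, Fionn, Callum, Romilly, and Zephyr each take €54,000.

Ottilie receives €54,000.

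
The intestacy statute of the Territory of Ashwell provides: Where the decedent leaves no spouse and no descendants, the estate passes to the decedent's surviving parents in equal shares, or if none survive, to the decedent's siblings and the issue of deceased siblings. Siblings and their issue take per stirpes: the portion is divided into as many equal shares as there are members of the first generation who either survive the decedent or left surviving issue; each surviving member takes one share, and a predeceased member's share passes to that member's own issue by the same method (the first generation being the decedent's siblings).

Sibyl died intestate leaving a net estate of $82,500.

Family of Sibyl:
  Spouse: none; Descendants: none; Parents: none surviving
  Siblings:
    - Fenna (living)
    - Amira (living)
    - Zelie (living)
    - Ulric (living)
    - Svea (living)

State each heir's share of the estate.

The entire $82,500 passes to the siblings and their issue.
That amount ($82,500) is divided into 5 shares of $16,500: Fenna, Amira, Zelie, Ulric, and Svea each take $16,500.

Fenna: $16,500; Amira: $16,500; Zelie: $16,500; Ulric: $16,500; Svea: $16,500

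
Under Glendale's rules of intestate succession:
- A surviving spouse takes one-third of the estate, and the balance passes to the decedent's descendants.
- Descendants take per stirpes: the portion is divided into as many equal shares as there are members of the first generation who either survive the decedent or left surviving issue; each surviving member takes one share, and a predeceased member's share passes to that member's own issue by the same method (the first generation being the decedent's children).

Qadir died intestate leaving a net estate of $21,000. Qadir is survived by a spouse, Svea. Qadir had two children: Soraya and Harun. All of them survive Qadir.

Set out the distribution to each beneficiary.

Svea: $7,000; Soraya: $7,000; Harun: $7,000

Svea takes one-third of $21,000 = $7,000. The remaining $14,000 passes to the descendants.
The descendants' portion ($14,000) is divided into 2 shares of $7,000: Soraya and Harun each take $7,000.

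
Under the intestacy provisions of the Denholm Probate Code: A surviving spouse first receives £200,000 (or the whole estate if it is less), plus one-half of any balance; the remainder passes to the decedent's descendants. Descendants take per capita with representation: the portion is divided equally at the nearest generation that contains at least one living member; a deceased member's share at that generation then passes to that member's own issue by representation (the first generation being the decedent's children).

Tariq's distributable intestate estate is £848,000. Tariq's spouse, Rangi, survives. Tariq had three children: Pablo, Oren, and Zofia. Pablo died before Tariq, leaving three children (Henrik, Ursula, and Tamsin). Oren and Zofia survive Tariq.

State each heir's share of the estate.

Rangi first takes £200,000, leaving a balance of £648,000. Rangi then takes one-half of the balance (£324,000), for a total of £524,000. The remaining £324,000 passes to the descendants.
The descendants' portion (£324,000) is divided into 3 shares of £108,000: Oren and Zofia each take £108,000; Pablo's £108,000 share passes to Pablo's issue.
Pablo's share (£108,000) is divided into 3 shares of £36,000: Henrik, Ursula, and Tamsin each take £36,000.

Rangi: £524,000; Henrik: £36,000; Ursula: £36,000; Tamsin: £36,000; Oren: £108,000; Zofia: £108,000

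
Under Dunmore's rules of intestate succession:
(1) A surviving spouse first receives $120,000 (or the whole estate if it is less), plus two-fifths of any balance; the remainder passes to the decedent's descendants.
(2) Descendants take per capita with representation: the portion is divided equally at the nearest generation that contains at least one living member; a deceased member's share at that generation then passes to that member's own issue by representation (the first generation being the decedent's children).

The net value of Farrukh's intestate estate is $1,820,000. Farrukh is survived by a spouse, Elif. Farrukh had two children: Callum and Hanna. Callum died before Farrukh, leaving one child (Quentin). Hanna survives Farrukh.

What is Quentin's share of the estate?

Quentin receives $510,000.

Elif first takes $120,000, leaving a balance of $1,700,000. Elif then takes two-fifths of the balance ($680,000), for a total of $800,000. The remaining $1,020,000 passes to the descendants.
The descendants' portion ($1,020,000) is divided into 2 shares of $510,000: Hanna takes $510,000; Callum's $510,000 share passes to Callum's issue.
Callum's share ($510,000) passes entirely to Quentin.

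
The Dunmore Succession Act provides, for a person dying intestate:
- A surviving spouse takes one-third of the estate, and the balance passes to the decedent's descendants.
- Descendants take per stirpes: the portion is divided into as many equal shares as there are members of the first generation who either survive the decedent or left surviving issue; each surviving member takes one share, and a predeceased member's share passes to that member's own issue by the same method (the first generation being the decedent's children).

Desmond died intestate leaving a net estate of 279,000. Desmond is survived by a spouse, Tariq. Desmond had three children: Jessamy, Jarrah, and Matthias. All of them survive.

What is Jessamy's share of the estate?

Jessamy receives 62,000.

Tariq takes one-third of 279,000 = 93,000. The remaining 186,000 passes to the descendants.
The descendants' portion (186,000) is divided into 3 shares of 62,000: Jessamy, Jarrah, and Matthias each take 62,000.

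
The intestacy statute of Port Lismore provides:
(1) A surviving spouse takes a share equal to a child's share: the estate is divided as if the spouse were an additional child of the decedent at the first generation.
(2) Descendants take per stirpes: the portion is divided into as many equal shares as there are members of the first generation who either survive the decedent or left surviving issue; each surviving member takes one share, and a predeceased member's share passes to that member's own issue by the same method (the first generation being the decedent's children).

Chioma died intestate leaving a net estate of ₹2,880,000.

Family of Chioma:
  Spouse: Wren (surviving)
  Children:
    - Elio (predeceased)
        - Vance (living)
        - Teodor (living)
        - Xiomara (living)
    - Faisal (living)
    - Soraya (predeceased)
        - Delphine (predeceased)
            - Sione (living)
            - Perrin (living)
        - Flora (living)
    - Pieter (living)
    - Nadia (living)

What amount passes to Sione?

Sione receives ₹120,000.

The spouse counts as an additional share at the children's level, so there are 6 primary shares of ₹480,000. Wren takes one such share (₹480,000).
The children's combined portion (₹2,400,000) is divided into 5 shares of ₹480,000: Faisal, Pieter, and Nadia each take ₹480,000; Elio's ₹480,000 share passes to Elio's issue; Soraya's ₹480,000 share passes to Soraya's issue.
Elio's share (₹480,000) is divided into 3 shares of ₹160,000: Vance, Teodor, and Xiomara each take ₹160,000.
Soraya's share (₹480,000) is divided into 2 shares of ₹240,000: Flora takes ₹240,000; Delphine's ₹240,000 share passes to Delphine's issue.
Delphine's share (₹240,000) is divided into 2 shares of ₹120,000: Sione and Perrin each take ₹120,000.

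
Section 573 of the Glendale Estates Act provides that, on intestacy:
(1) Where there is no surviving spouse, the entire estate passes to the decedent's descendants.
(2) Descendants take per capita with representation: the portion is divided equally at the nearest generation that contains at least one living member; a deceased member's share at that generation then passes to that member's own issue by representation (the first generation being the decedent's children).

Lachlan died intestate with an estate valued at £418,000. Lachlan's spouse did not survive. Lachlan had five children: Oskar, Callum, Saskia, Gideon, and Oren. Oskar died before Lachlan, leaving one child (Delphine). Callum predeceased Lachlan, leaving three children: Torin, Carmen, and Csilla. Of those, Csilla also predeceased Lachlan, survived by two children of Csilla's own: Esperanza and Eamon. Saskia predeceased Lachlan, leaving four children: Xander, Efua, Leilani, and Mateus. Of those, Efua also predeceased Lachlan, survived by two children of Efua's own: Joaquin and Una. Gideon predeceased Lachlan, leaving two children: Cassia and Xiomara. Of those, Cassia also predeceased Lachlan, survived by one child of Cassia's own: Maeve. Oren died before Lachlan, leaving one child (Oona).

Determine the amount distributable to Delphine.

Delphine receives £38,000.

The entire £418,000 passes to the descendants.
No child survives, so the initial division is made at the grandchildren's generation.
That amount (£418,000) is divided into 11 shares of £38,000: Delphine, Torin, Carmen, Xander, Leilani, Mateus, Xiomara, and Oona each take £38,000; Csilla's £38,000 share passes to Csilla's issue; Efua's £38,000 share passes to Efua's issue; Cassia's £38,000 share passes to Cassia's issue.
Csilla's share (£38,000) is divided into 2 shares of £19,000: Esperanza and Eamon each take £19,000.
Efua's share (£38,000) is divided into 2 shares of £19,000: Joaquin and Una each take £19,000.
Cassia's share (£38,000) passes entirely to Maeve.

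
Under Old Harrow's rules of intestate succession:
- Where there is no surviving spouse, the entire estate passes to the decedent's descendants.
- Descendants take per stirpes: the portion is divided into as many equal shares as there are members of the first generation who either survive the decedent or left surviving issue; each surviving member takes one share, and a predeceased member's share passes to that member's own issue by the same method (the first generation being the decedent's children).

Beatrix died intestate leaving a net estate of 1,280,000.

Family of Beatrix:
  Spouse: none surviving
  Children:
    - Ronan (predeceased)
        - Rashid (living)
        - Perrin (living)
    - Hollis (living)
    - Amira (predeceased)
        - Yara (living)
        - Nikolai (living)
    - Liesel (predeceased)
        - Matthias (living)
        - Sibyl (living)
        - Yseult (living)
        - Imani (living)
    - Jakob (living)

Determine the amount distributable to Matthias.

The entire 1,280,000 passes to the descendants.
That amount (1,280,000) is divided into 5 shares of 256,000: Hollis and Jakob each take 256,000; Ronan's 256,000 share passes to Ronan's issue; Amira's 256,000 share passes to Amira's issue; Liesel's 256,000 share passes to Liesel's issue.
Ronan's share (256,000) is divided into 2 shares of 128,000: Rashid and Perrin each take 128,000.
Amira's share (256,000) is divided into 2 shares of 128,000: Yara and Nikolai each take 128,000.
Liesel's share (256,000) is divided into 4 shares of 64,000: Matthias, Sibyl, Yseult, and Imani each take 64,000.

Matthias receives 64,000.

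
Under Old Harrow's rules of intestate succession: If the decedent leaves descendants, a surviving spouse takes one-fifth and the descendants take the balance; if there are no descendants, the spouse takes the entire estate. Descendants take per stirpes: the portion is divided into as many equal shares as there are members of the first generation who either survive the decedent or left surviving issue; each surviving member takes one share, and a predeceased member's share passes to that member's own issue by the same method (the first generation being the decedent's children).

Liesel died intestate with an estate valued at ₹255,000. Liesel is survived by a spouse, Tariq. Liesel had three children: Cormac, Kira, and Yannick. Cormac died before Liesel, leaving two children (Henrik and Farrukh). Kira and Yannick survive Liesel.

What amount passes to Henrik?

Henrik receives ₹34,000.

Tariq takes one-fifth of ₹255,000 = ₹51,000. The remaining ₹204,000 passes to the descendants.
The descendants' portion (₹204,000) is divided into 3 shares of ₹68,000: Kira and Yannick each take ₹68,000; Cormac's ₹68,000 share passes to Cormac's issue.
Cormac's share (₹68,000) is divided into 2 shares of ₹34,000: Henrik and Farrukh each take ₹34,000.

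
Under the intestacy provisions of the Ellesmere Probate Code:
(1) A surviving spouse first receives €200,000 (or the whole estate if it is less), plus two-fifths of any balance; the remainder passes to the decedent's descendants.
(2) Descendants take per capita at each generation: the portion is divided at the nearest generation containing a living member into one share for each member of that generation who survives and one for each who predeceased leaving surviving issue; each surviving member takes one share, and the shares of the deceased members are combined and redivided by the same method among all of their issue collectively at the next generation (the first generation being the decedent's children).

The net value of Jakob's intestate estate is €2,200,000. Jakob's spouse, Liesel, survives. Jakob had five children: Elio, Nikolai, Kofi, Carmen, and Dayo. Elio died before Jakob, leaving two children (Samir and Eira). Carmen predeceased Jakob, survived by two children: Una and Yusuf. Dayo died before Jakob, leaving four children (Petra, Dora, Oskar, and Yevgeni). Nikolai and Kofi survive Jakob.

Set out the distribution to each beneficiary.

Liesel first takes €200,000, leaving a balance of €2,000,000. Liesel then takes two-fifths of the balance (€800,000), for a total of €1,000,000. The remaining €1,200,000 passes to the descendants.
The descendants' portion (€1,200,000) is divided at the children's generation into 5 shares of €240,000. Nikolai and Kofi each take €240,000. The 3 shares of the deceased (Elio, Carmen, and Dayo) are combined into a pool of €720,000.
That pool (€720,000) is divided at the grandchildren's generation equally among Samir, Eira, Una, Yusuf, Petra, Dora, Oskar, and Yevgeni: €90,000 each.

Liesel: €1,000,000; Samir: €90,000; Eira: €90,000; Nikolai: €240,000; Kofi: €240,000; Una: €90,000; Yusuf: €90,000; Petra: €90,000; Dora: €90,000; Oskar: €90,000; Yevgeni: €90,000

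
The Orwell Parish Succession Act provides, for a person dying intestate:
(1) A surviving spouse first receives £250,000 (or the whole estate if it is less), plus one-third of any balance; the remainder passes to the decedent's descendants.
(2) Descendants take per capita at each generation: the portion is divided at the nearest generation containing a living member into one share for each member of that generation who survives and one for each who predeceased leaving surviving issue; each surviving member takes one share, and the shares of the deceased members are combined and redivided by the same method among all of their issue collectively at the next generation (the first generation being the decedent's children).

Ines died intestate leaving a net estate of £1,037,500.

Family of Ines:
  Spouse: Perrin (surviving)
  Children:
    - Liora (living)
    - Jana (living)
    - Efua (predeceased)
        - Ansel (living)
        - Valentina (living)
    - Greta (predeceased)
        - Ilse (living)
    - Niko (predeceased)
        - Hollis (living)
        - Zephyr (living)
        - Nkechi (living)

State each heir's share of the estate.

Perrin first takes £250,000, leaving a balance of £787,500. Perrin then takes one-third of the balance (£262,500), for a total of £512,500. The remaining £525,000 passes to the descendants.
The descendants' portion (£525,000) is divided at the children's generation into 5 shares of £105,000. Liora and Jana each take £105,000. The 3 shares of the deceased (Efua, Greta, and Niko) are combined into a pool of £315,000.
That pool (£315,000) is divided at the grandchildren's generation equally among Ansel, Valentina, Ilse, Hollis, Zephyr, and Nkechi: £52,500 each.

Perrin: £512,500; Liora: £105,000; Jana: £105,000; Ansel: £52,500; Valentina: £52,500; Ilse: £52,500; Hollis: £52,500; Zephyr: £52,500; Nkechi: £52,500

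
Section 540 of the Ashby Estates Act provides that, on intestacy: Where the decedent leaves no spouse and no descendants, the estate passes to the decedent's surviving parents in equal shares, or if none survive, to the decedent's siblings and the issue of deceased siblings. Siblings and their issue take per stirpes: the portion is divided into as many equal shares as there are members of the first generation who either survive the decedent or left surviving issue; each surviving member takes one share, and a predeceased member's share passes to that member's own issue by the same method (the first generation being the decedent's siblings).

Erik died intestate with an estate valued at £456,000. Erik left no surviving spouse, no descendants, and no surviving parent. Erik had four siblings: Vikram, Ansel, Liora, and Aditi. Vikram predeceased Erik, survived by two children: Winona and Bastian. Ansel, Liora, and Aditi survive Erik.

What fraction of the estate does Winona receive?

Winona receives 1/8 of the estate.

The entire £456,000 passes to the siblings and their issue.
That amount (£456,000) is divided into 4 shares of £114,000: Ansel, Liora, and Aditi each take £114,000; Vikram's £114,000 share passes to Vikram's issue.
Vikram's share (£114,000) is divided into 2 shares of £57,000: Winona and Bastian each take £57,000.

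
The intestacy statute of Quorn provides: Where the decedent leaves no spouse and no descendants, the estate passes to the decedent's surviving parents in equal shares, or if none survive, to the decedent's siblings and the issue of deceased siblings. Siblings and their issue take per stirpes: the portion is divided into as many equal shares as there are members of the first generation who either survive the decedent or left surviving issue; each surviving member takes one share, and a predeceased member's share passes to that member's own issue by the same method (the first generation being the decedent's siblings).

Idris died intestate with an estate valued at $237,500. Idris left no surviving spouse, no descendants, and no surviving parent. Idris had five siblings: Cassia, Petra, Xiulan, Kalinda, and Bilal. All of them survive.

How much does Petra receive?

Petra receives $47,500.

The entire $237,500 passes to the siblings and their issue.
That amount ($237,500) is divided into 5 shares of $47,500: Cassia, Petra, Xiulan, Kalinda, and Bilal each take $47,500.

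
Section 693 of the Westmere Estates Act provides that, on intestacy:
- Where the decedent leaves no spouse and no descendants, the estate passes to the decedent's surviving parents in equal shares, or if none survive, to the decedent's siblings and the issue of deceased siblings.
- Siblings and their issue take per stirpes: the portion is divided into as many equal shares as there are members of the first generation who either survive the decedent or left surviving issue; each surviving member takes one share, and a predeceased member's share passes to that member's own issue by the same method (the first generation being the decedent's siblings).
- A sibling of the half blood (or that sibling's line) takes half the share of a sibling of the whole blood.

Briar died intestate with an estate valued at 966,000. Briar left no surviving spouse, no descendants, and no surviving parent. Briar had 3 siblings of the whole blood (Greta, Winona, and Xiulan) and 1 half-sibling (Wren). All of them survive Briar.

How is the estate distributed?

The entire 966,000 passes to the siblings and their issue.
Counting each half-blood sibling's line as half a unit, there are 7/2 units in 966,000, so one unit is 276,000. Whole-blood lines (Greta, Winona, and Xiulan) take 276,000 each; half-blood lines (Wren) take 138,000 each.

Greta: 276,000; Winona: 276,000; Xiulan: 276,000; Wren: 138,000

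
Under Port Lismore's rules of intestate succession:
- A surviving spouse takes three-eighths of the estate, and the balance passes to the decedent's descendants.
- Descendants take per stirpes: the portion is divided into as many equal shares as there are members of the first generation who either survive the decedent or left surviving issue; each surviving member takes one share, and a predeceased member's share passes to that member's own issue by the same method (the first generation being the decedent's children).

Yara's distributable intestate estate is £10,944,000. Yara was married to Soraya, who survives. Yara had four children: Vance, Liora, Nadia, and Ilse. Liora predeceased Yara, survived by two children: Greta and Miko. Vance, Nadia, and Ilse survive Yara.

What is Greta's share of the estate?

Greta receives £855,000.

Soraya takes three-eighths of £10,944,000 = £4,104,000. The remaining £6,840,000 passes to the descendants.
The descendants' portion (£6,840,000) is divided into 4 shares of £1,710,000: Vance, Nadia, and Ilse each take £1,710,000; Liora's £1,710,000 share passes to Liora's issue.
Liora's share (£1,710,000) is divided into 2 shares of £855,000: Greta and Miko each take £855,000.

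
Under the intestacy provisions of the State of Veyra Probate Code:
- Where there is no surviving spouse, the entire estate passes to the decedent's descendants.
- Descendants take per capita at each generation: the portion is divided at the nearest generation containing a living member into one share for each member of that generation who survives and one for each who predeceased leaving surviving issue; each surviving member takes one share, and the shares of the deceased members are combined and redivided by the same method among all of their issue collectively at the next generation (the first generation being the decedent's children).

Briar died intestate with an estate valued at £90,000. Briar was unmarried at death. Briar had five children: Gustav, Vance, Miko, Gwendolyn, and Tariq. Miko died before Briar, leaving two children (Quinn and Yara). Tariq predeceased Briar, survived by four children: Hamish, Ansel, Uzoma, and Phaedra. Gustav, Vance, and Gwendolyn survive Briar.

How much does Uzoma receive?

The entire £90,000 passes to the descendants.
That amount (£90,000) is divided at the children's generation into 5 shares of £18,000. Gustav, Vance, and Gwendolyn each take £18,000. The 2 shares of the deceased (Miko and Tariq) are combined into a pool of £36,000.
That pool (£36,000) is divided at the grandchildren's generation equally among Quinn, Yara, Hamish, Ansel, Uzoma, and Phaedra: £6,000 each.

Uzoma receives £6,000.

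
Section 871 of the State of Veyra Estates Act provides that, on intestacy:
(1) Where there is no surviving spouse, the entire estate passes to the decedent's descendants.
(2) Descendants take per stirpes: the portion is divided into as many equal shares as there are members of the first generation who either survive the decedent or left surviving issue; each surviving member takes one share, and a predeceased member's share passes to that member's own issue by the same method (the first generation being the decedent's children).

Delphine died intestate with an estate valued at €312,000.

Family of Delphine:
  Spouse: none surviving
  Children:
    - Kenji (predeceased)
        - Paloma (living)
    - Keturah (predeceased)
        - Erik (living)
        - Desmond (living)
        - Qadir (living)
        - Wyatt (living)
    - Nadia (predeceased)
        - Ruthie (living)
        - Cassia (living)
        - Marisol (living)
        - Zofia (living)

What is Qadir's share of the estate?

Qadir receives €26,000.

The entire €312,000 passes to the descendants.
That amount (€312,000) is divided into 3 shares of €104,000: Kenji's €104,000 share passes to Kenji's issue; Keturah's €104,000 share passes to Keturah's issue; Nadia's €104,000 share passes to Nadia's issue.
Kenji's share (€104,000) passes entirely to Paloma.
Keturah's share (€104,000) is divided into 4 shares of €26,000: Erik, Desmond, Qadir, and Wyatt each take €26,000.
Nadia's share (€104,000) is divided into 4 shares of €26,000: Ruthie, Cassia, Marisol, and Zofia each take €26,000.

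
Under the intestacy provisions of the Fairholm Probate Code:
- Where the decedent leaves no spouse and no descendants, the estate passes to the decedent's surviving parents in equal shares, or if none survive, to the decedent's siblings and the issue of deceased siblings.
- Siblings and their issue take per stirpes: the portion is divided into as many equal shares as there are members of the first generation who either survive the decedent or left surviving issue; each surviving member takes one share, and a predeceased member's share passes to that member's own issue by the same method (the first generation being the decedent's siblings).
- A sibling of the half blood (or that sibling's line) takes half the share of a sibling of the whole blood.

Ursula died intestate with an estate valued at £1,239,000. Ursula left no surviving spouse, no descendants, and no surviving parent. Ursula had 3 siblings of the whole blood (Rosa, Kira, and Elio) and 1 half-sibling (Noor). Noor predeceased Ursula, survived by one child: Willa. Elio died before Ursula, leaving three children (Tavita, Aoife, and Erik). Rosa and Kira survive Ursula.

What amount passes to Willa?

Willa receives £177,000.

The entire £1,239,000 passes to the siblings and their issue.
Counting each half-blood sibling's line as half a unit, there are 7/2 units in £1,239,000, so one unit is £354,000. Whole-blood lines (Rosa, Kira, and Elio) take £354,000 each; half-blood lines (Noor) take £177,000 each.
Noor's share (£177,000) passes entirely to Willa.
Elio's share (£354,000) is divided into 3 shares of £118,000: Tavita, Aoife, and Erik each take £118,000.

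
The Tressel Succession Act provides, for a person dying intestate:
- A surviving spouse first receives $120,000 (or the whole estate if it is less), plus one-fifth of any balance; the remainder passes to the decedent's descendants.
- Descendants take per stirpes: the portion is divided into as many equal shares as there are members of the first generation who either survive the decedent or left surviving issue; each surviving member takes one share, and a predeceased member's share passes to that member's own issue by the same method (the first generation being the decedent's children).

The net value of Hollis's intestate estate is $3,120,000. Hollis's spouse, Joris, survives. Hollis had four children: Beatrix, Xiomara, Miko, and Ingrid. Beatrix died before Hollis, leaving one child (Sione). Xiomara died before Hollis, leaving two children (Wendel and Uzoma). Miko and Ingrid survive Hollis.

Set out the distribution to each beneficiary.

Joris: $720,000; Sione: $600,000; Wendel: $300,000; Uzoma: $300,000; Miko: $600,000; Ingrid: $600,000

Joris first takes $120,000, leaving a balance of $3,000,000. Joris then takes one-fifth of the balance ($600,000), for a total of $720,000. The remaining $2,400,000 passes to the descendants.
The descendants' portion ($2,400,000) is divided into 4 shares of $600,000: Miko and Ingrid each take $600,000; Beatrix's $600,000 share passes to Beatrix's issue; Xiomara's $600,000 share passes to Xiomara's issue.
Beatrix's share ($600,000) passes entirely to Sione.
Xiomara's share ($600,000) is divided into 2 shares of $300,000: Wendel and Uzoma each take $300,000.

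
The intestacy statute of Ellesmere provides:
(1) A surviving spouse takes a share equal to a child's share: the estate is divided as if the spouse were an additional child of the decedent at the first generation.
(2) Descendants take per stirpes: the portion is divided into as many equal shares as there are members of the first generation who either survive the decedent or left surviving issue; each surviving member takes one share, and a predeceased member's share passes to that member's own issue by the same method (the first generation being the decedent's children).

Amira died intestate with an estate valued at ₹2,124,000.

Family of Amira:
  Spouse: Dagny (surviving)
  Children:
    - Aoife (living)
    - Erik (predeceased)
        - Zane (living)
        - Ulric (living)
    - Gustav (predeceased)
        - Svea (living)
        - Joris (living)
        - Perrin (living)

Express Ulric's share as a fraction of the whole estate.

Ulric receives 1/8 of the estate.

The spouse counts as an additional share at the children's level, so there are 4 primary shares of ₹531,000. Dagny takes one such share (₹531,000).
The children's combined portion (₹1,593,000) is divided into 3 shares of ₹531,000: Aoife takes ₹531,000; Erik's ₹531,000 share passes to Erik's issue; Gustav's ₹531,000 share passes to Gustav's issue.
Erik's share (₹531,000) is divided into 2 shares of ₹265,500: Zane and Ulric each take ₹265,500.
Gustav's share (₹531,000) is divided into 3 shares of ₹177,000: Svea, Joris, and Perrin each take ₹177,000.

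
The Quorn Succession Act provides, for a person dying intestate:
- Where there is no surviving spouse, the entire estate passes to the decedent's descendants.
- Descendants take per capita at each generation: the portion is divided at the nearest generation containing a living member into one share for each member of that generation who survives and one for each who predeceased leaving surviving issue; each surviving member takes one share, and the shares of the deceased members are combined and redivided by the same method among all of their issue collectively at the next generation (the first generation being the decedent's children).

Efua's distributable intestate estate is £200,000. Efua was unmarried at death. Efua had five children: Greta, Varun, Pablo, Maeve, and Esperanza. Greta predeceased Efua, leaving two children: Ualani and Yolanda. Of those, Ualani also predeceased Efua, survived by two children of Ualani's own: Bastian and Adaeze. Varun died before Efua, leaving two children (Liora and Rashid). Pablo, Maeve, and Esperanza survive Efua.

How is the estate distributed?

The entire £200,000 passes to the descendants.
That amount (£200,000) is divided at the children's generation into 5 shares of £40,000. Pablo, Maeve, and Esperanza each take £40,000. The 2 shares of the deceased (Greta and Varun) are combined into a pool of £80,000.
That pool (£80,000) is divided at the grandchildren's generation into 4 shares of £20,000. Yolanda, Liora, and Rashid each take £20,000. The remaining share for the deceased Ualani (£20,000) is carried to the next generation.
That pool (£20,000) is divided at the great-grandchildren's generation equally among Bastian and Adaeze: £10,000 each.

Bastian: £10,000; Adaeze: £10,000; Yolanda: £20,000; Liora: £20,000; Rashid: £20,000; Pablo: £40,000; Maeve: £40,000; Esperanza: £40,000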